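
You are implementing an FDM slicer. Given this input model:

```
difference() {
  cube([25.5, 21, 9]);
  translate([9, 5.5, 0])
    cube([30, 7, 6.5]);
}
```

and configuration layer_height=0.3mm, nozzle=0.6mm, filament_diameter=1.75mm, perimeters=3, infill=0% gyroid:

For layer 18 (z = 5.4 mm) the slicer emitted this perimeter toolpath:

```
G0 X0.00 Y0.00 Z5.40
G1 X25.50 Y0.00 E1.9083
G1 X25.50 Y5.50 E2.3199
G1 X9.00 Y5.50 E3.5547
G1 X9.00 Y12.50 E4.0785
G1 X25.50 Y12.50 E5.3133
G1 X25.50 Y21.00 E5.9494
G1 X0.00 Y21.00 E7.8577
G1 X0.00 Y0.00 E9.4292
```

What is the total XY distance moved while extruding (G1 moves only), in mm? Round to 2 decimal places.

Sum the Euclidean lengths of each G1 segment: total = 126.00 mm.

126.00 mm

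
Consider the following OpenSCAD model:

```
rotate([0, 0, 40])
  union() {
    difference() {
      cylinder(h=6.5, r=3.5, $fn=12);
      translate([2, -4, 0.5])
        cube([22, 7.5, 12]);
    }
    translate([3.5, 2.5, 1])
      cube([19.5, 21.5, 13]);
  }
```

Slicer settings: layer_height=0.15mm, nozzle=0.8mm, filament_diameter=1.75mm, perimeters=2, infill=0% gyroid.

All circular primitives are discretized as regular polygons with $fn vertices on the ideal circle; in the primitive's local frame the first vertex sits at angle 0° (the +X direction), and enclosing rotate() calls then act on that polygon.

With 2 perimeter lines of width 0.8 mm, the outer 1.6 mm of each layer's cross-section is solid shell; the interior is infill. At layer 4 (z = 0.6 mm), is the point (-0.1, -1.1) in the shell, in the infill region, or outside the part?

infill

At z = 0.6 mm: the r=3.5 cylinder contributes a regular 12-gon of circumradius 3.5; the cube at (2, -4) is present — its section is the full 22×7.5 rectangle; Taking the first minus the rest: starting from the r=3.5 cylinder, the 22×7.5 cube at (2, -4) partially overlaps it — only the 5.49 mm² overlap (of its 165.00 mm²) is removed, clipping the outline — 1 connected region; the cube at (3.5, 2.5) is not intersected at this z (z outside [1, 14]); Combining (union): only that combined region is present, so the union is just that shape — 1 connected region; (whole slice rotated 40° about Z — lengths, areas and connectivity unchanged). Overall, the cross-section is a single solid region. Undo the 40° rotation: the query point maps to (-0.784, -0.778) in the un-rotated model frame. The nearest boundary edge runs (-1.75, -3.03)→(-3.03, -1.75); distance from the point to it = 2.28 mm. The point is inside the cross-section and 2.28 mm from the nearest boundary — more than the 1.6 mm shell width (2 × 0.8), so it's in the infill interior.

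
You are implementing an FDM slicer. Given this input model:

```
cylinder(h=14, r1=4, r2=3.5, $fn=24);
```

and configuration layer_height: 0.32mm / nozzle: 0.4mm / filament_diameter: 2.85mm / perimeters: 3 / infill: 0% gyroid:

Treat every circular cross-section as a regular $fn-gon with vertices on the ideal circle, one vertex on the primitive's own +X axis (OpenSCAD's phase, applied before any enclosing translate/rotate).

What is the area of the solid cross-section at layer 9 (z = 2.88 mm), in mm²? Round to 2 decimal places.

47.17 mm²

At z = 2.88 mm: the cone: at t=0.206 of its height the radius interpolates to r₁+(r₂−r₁)t = 3.897, giving a regular 24-gon of that circumradius (area = (24/2)·3.897²·sin(360°/24) = 47.17 mm²). Overall, the cross-section is a single solid region. Net area = 47.17 mm².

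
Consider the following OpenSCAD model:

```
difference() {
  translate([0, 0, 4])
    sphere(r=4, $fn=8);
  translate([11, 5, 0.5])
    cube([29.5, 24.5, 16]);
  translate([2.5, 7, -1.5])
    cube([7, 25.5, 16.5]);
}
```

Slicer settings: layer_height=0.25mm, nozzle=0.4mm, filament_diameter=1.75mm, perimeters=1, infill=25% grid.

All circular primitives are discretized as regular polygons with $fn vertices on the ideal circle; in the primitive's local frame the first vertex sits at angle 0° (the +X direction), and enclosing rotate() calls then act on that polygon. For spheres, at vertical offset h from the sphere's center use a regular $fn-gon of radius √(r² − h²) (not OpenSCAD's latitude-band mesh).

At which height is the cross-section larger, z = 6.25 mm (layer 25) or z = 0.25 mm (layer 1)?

Layer 25 (z = 6.25): the r=4 sphere contributes a regular 8-gon of circumradius √(4²−2.25²) = 3.307 (area = (8/2)·3.307²·sin(360°/8) = 30.94 mm²); the cube at (11, 5) is present — its section is the full 29.5×24.5 rectangle (area 722.75 mm²); the cube at (2.5, 7) (footprint 7×25.5) is included at this height (area 178.50 mm²); Subtracting the remaining from the first: starting from the r=4 sphere (30.94 mm²), the 29.5×24.5 cube at (11, 5) misses the remaining region (no effect); the 7×25.5 cube at (2.5, 7) misses the remaining region (no effect) — area = 30.94 mm². So its area = 30.94 mm². Layer 1 (z = 0.25): the r=4 sphere slices to a regular 8-gon of circumradius 1.392 (√(r²−h²) with h=3.75 from center) (area = (8/2)·1.392²·sin(360°/8) = 5.48 mm²); the cube at (11, 5) is absent (z outside [0.5, 16.5]); the cube at (2.5, 7) is present — its section is the full 7×25.5 rectangle (area 178.50 mm²); Subtracting the remaining from the first: starting from the r=4 sphere (5.48 mm²), the 7×25.5 cube at (2.5, 7) misses the remaining region (no effect) — area = 5.48 mm². So its area = 5.48 mm². Layer 25 is larger (30.94 vs 5.48 mm²).

layer 25 (z = 6.25 mm)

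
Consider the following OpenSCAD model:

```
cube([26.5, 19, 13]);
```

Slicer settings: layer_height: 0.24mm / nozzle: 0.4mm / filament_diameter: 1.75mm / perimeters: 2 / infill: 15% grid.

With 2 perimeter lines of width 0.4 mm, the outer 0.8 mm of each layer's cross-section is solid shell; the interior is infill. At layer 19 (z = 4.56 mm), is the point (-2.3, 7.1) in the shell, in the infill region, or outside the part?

outside

At z = 4.56 mm: the cube (footprint 26.5×19) is included at this height. Overall, the cross-section is a single solid region. The nearest boundary edge runs (0.00, 19.00)→(0.00, 0.00); distance from the point to it = 2.30 mm. The point is not inside any of the regions above, so it lies outside the cross-section (2.30 mm from the nearest boundary).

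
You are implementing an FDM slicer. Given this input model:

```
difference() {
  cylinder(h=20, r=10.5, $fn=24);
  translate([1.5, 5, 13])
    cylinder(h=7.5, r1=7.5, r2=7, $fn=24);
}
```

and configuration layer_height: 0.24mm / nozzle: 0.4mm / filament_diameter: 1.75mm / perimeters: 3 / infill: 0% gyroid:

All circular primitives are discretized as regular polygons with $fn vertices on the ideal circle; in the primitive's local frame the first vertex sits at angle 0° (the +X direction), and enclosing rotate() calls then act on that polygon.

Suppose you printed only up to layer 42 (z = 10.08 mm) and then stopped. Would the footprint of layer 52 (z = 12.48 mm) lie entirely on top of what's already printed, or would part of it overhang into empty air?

entirely on top

Compare the two slices. At z = 10.08: the r=10.5 cylinder contributes a regular 24-gon of circumradius 10.5 (area = (24/2)·10.500²·sin(360°/24) = 342.42 mm²); the cone at (1.5, 5) is not intersected at this z (z outside [13, 20.5]); Taking the first minus the rest: none of the subtracted shapes is present at this height, so the r=10.5 cylinder is unchanged — area = 342.42 mm². At z = 12.48: the cylinder: section is a regular 24-gon, circumradius r=10.5 (area = (24/2)·10.500²·sin(360°/24) = 342.42 mm²); the cone at (1.5, 5) is not intersected at this z (z outside [13, 20.5]); Subtracting the remaining from the first: none of the subtracted shapes is present at this height, so the r=10.5 cylinder is unchanged — area = 342.42 mm². Checking containment: the cross-section at z = 12.48 is a subset of the cross-section at z = 10.08.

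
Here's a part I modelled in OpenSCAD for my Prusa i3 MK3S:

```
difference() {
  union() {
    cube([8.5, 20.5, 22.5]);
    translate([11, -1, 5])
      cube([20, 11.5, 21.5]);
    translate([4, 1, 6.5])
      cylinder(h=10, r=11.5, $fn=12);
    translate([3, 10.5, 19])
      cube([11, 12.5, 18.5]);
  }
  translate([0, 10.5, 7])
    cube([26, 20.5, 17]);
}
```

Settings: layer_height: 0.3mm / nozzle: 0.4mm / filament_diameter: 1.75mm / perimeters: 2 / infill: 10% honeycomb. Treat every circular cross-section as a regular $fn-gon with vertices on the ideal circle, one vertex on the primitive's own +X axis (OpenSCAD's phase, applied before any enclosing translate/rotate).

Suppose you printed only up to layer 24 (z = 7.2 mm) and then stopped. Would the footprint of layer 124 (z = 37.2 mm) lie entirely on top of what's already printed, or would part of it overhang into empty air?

Compare the two slices. At z = 7.2: the cube (footprint 8.5×20.5) is included at this height (area 174.25 mm²); the 20×11.5 cube at (11, -1) contributes its full rectangle (area 230.00 mm²); the r=11.5 cylinder at (4, 1) gives a regular 12-gon of circumradius 11.5 (constant along its height) (area = (12/2)·11.500²·sin(360°/12) = 396.75 mm²); the cube at (3, 10.5) does not reach this height (z outside [19, 37.5]); Combining (union): the regions partially overlap — summed areas 801.00 mm² minus the doubly-counted overlap 135.68 mm² gives 665.32 mm² — area = 665.32 mm²; the cube at (0, 10.5) is present — its section is the full 26×20.5 rectangle (area 533.00 mm²); Subtracting the remaining from the first: starting from that combined region (665.32 mm²), the 26×20.5 cube at (0, 10.5) partially overlaps it — only the 85.89 mm² overlap (of its 533.00 mm²) is removed, clipping the outline — area = 579.43 mm². At z = 37.2: the cube is not intersected at this z (z outside [0, 22.5]); the cube at (11, -1) does not reach this height (z outside [5, 26.5]); the cylinder at (4, 1) does not reach this height (z outside [6.5, 16.5]); the 11×12.5 cube at (3, 10.5) contributes its full rectangle (area 137.50 mm²); Combining (union): only the 11×12.5 cube at (3, 10.5) is present, so the union is just that shape — area = 137.50 mm²; the cube at (0, 10.5) is absent (z outside [7, 24]); Subtracting the remaining from the first: none of the subtracted shapes is present at this height, so the result so far is unchanged — area = 137.50 mm². Checking containment: at z = 37.2 the cross-section extends beyond the z = 7.2 cross-section by about 137.50 mm².

part overhangs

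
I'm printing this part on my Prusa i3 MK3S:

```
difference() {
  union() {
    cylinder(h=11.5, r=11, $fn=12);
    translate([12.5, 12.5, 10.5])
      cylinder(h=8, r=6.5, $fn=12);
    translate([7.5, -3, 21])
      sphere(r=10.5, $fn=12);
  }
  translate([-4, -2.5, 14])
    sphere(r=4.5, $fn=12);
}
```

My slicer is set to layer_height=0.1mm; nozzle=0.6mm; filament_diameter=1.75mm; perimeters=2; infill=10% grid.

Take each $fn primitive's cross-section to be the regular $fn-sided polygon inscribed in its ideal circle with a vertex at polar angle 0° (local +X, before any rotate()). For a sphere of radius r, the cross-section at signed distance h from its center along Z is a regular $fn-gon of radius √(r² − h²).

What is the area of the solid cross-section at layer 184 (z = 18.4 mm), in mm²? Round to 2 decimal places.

437.22 mm²

At z = 18.4 mm: the cylinder is not intersected at this z (z outside [0, 11.5]); the r=6.5 cylinder at (12.5, 12.5) contributes a regular 12-gon of circumradius 6.5 (area = (12/2)·6.500²·sin(360°/12) = 126.75 mm²); the r=10.5 sphere at (7.5, -3) slices to a regular 12-gon of circumradius 10.173 (√(r²−h²) with h=2.6 from center) (area = (12/2)·10.173²·sin(360°/12) = 310.47 mm²); Merging all regions: the 2 present regions are separate (no shared area or edge), so areas and boundary lengths simply add and each stays a separate island — area = 437.22 mm²; the r=4.5 sphere at (-4, -2.5) contributes a regular 12-gon of circumradius √(4.5²−4.4²) = 0.943 (area = (12/2)·0.943²·sin(360°/12) = 2.67 mm²); Taking the first minus the rest: starting from the result so far (437.22 mm²), the r=4.5 sphere at (-4, -2.5) misses the remaining region (no effect) — area = 437.22 mm². Overall, the cross-section has 2 separate islands. Net area = 437.22 mm².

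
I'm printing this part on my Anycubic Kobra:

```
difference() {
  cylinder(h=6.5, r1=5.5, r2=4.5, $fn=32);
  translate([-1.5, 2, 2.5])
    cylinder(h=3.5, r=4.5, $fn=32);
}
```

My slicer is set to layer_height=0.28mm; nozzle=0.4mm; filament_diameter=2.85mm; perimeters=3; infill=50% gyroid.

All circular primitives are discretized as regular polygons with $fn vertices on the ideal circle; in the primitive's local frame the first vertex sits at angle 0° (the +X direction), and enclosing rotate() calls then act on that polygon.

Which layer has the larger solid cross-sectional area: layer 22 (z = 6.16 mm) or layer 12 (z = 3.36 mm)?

layer 22 (z = 6.16 mm)

Layer 22 (z = 6.16): the cone: at t=0.948 of its height the radius interpolates to r₁+(r₂−r₁)t = 4.552, giving a regular 32-gon of that circumradius (area = (32/2)·4.552²·sin(360°/32) = 64.69 mm²); the cylinder at (-1.5, 2) is absent (z outside [2.5, 6]); Taking the first minus the rest: none of the subtracted shapes is present at this height, so the cone is unchanged — area = 64.69 mm². So its area = 64.69 mm². Layer 12 (z = 3.36): the cone (r1=5.5→r2=4.5) has section circumradius 4.983 here — a regular 32-gon (area = (32/2)·4.983²·sin(360°/32) = 77.51 mm²); the cylinder at (-1.5, 2): section is a regular 32-gon, circumradius r=4.5 (area = (32/2)·4.500²·sin(360°/32) = 63.21 mm²); After the difference (first − rest): starting from the cone (77.51 mm²), the r=4.5 cylinder at (-1.5, 2) partially overlaps it — only the 46.55 mm² overlap (of its 63.21 mm²) is removed, clipping the outline — area = 30.96 mm². So its area = 30.96 mm². Layer 22 is larger (64.69 vs 30.96 mm²).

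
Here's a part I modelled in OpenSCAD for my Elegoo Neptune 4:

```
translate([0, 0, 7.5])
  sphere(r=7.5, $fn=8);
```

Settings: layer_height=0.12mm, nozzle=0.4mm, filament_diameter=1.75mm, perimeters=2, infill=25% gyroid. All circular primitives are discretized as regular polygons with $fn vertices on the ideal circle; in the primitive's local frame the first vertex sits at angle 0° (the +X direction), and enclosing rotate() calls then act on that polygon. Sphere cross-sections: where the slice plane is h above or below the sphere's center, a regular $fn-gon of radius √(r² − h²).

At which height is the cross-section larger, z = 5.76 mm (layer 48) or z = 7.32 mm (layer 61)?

Layer 48 (z = 5.76): the sphere: section is a regular 8-gon, circumradius = √(r²−h²) = √(7.5²−1.74²) = 7.295 (area = (8/2)·7.295²·sin(360°/8) = 150.54 mm²). So its area = 150.54 mm². Layer 61 (z = 7.32): the r=7.5 sphere slices to a regular 8-gon of circumradius 7.498 (√(r²−h²) with h=0.18 from center) (area = (8/2)·7.498²·sin(360°/8) = 159.01 mm²). So its area = 159.01 mm². Layer 61 is larger (159.01 vs 150.54 mm²).

layer 61 (z = 7.32 mm)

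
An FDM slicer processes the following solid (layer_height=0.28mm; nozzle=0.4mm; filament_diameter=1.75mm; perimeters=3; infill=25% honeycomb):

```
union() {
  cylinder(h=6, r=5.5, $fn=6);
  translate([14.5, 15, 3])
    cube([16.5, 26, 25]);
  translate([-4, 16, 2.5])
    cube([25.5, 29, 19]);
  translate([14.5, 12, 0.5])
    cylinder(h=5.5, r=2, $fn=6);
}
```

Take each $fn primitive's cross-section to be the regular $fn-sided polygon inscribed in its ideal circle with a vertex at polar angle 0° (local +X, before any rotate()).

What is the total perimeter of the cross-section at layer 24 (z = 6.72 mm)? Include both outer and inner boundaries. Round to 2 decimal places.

130.00 mm

At z = 6.72 mm: the cylinder is not intersected at this z (z outside [0, 6]); the 16.5×26 cube at (14.5, 15) contributes its full rectangle (perimeter 85.00 mm); the cube at (-4, 16) (footprint 25.5×29) is included at this height (perimeter 109.00 mm); the cylinder at (14.5, 12) is absent (z outside [0.5, 6]); Combining (union): the regions partially overlap (shared area 175.00 mm²), so the edge portions inside another operand are dropped and the merged outline is re-measured after clipping — boundary = 130.00 mm. Overall, the cross-section is a single solid region. Total boundary length (outer) = 130.00 mm.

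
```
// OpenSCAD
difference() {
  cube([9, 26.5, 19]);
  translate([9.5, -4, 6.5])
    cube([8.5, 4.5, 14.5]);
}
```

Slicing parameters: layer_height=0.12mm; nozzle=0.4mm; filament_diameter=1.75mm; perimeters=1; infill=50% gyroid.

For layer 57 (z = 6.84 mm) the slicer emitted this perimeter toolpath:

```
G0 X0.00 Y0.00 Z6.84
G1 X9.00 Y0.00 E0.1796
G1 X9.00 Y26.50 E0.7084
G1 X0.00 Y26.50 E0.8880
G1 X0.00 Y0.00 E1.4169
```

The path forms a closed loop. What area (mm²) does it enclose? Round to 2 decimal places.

238.50 mm²

Apply the shoelace formula to the sequence of (X, Y) vertices; enclosed area = 238.50 mm².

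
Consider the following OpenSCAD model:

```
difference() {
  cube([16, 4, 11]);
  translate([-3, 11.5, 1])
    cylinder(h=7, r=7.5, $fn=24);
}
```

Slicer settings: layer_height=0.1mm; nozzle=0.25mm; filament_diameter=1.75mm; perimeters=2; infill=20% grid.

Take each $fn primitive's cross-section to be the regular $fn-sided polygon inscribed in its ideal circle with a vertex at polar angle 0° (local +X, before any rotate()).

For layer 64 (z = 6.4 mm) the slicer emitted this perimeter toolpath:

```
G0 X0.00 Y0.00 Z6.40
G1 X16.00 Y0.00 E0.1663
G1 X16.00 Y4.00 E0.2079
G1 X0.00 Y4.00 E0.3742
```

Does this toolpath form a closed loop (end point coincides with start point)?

no

Start point (G0): (0.00, 0.00). End point (last G1): the path does not return to the start — open.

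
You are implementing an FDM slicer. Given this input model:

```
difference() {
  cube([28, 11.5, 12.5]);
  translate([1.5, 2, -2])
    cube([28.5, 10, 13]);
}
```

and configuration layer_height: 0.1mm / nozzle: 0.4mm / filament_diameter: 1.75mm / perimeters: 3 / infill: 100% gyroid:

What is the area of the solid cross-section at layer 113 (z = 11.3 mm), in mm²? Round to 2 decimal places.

322.00 mm²

At z = 11.3 mm: the cube is present — its section is the full 28×11.5 rectangle (area 322.00 mm²); the cube at (1.5, 2) is not intersected at this z (z outside [-2, 11]); Subtracting the remaining from the first: none of the subtracted shapes is present at this height, so the 28×11.5 cube is unchanged — area = 322.00 mm². Overall, the cross-section is a single solid region. Net area = 322.00 mm².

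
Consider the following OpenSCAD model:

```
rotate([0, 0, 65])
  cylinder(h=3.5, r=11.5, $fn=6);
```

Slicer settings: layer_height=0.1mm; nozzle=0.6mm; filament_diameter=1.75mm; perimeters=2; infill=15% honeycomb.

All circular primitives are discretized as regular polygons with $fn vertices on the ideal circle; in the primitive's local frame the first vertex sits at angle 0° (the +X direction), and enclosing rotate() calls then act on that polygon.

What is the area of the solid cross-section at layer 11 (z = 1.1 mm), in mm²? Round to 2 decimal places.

343.60 mm²

At z = 1.1 mm: the r=11.5 cylinder contributes a regular 6-gon of circumradius 11.5 (area = (6/2)·11.500²·sin(360°/6) = 343.60 mm²); (whole slice rotated 65° about Z — lengths, areas and connectivity unchanged). Overall, the cross-section is a single solid region. Net area = 343.60 mm².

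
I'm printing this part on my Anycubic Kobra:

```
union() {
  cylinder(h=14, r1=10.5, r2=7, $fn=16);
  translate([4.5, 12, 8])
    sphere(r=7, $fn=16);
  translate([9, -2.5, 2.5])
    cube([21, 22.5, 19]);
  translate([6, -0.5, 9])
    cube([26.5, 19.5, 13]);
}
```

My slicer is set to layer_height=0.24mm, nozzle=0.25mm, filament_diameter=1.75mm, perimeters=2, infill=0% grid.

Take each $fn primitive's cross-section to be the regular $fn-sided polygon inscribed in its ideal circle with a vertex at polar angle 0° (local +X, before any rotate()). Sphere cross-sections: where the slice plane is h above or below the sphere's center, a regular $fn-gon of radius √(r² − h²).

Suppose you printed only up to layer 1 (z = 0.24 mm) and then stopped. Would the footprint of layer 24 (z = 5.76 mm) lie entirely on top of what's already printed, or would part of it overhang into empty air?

Compare the two slices. At z = 0.24: the cone: at t=0.017 of its height the radius interpolates to r₁+(r₂−r₁)t = 10.440, giving a regular 16-gon of that circumradius (area = (16/2)·10.440²·sin(360°/16) = 333.68 mm²); the sphere at (4.5, 12) does not reach this height (|z−center|=7.760 > r=7); the cube at (9, -2.5) is not intersected at this z (z outside [2.5, 21.5]); the cube at (6, -0.5) is absent (z outside [9, 22]); Taking the union: only the cone is present, so the union is just that shape — area = 333.68 mm². At z = 5.76: the cone contributes a regular 16-gon of circumradius 9.060 (interpolated between r1=10.5 and r2=7 at t=0.411) (area = (16/2)·9.060²·sin(360°/16) = 251.30 mm²); the sphere at (4.5, 12): section is a regular 16-gon, circumradius = √(r²−h²) = √(7²−2.24²) = 6.632 (area = (16/2)·6.632²·sin(360°/16) = 134.65 mm²); the 21×22.5 cube at (9, -2.5) contributes its full rectangle (area 472.50 mm²); the cube at (6, -0.5) is not intersected at this z (z outside [9, 22]); Taking the union: the regions partially overlap — summed areas 858.45 mm² minus the doubly-counted overlap 29.09 mm² gives 829.36 mm² — area = 829.36 mm². Checking containment: at z = 5.76 the cross-section extends beyond the z = 0.24 cross-section by about 556.95 mm².

part overhangs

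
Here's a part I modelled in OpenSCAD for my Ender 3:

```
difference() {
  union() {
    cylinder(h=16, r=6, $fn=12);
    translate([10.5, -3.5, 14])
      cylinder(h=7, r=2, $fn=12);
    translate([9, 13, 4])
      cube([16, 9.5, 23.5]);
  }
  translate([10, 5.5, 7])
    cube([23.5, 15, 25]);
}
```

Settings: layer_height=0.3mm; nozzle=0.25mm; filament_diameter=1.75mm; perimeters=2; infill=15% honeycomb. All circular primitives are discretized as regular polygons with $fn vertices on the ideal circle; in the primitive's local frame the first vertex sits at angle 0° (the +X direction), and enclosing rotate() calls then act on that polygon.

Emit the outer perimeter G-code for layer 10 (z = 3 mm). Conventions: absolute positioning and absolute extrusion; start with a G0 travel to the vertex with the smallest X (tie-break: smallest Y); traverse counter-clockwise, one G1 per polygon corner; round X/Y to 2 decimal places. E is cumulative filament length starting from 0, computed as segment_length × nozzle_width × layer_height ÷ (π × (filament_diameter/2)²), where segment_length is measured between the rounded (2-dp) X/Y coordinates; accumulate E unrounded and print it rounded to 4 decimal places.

G0 X-6.00 Y0.00 Z3.00
G1 X-5.20 Y-3.00 E0.0968
G1 X-3.00 Y-5.20 E0.1938
G1 X0.00 Y-6.00 E0.2906
G1 X3.00 Y-5.20 E0.3875
G1 X5.20 Y-3.00 E0.4845
G1 X6.00 Y0.00 E0.5813
G1 X5.20 Y3.00 E0.6781
G1 X3.00 Y5.20 E0.7751
G1 X0.00 Y6.00 E0.8719
G1 X-3.00 Y5.20 E0.9687
G1 X-5.20 Y3.00 E1.0657
G1 X-6.00 Y0.00 E1.1626

At z = 3 mm: the r=6 cylinder gives a regular 12-gon of circumradius 6 (constant along its height); the cylinder at (10.5, -3.5) is absent (z outside [14, 21]); the cube at (9, 13) does not reach this height (z outside [4, 27.5]); Combining (union): only the r=6 cylinder is present, so the union is just that shape — 1 connected region; the cube at (10, 5.5) is not intersected at this z (z outside [7, 32]); After the difference (first − rest): none of the subtracted shapes is present at this height, so the result so far is unchanged — 1 connected region. The outline is a single polygon with 12 vertices. Extrusion per mm of travel: 0.25 × 0.3 / (π × 0.875²) = 0.031181. Accumulating E over each segment gives final E = 1.1626.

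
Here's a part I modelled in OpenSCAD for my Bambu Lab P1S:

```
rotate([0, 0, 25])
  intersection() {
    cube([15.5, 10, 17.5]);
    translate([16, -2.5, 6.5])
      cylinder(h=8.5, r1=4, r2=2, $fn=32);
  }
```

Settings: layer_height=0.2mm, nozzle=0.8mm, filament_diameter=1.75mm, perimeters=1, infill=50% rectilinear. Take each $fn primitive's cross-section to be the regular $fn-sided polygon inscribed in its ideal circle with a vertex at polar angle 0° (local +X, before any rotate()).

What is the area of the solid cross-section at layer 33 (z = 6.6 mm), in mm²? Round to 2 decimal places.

2.41 mm²

At z = 6.6 mm: the 15.5×10 cube contributes its full rectangle (area 155.00 mm²); the cone at (16, -2.5) contributes a regular 32-gon of circumradius 3.976 (interpolated between r1=4 and r2=2 at t=0.012) (area = (32/2)·3.976²·sin(360°/32) = 49.36 mm²); Keeping only the common overlap: the cone at (16, -2.5) partially overlaps the 15.5×10 cube; clipping to the common part keeps 2.41 mm² — area = 2.41 mm²; (whole slice rotated 25° about Z — lengths, areas and connectivity unchanged). Overall, the cross-section is a single solid region. Net area = 2.41 mm².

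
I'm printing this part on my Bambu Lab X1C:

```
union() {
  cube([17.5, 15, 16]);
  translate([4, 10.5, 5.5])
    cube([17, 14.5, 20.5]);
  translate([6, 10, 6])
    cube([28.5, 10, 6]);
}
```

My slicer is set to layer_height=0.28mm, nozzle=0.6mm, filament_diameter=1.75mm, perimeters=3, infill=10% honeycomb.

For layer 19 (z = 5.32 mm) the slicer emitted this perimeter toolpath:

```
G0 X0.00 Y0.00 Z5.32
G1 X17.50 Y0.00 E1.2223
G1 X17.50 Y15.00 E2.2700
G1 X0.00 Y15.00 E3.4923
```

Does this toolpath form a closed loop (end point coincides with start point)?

no

Start point (G0): (0.00, 0.00). End point (last G1): the path does not return to the start — open.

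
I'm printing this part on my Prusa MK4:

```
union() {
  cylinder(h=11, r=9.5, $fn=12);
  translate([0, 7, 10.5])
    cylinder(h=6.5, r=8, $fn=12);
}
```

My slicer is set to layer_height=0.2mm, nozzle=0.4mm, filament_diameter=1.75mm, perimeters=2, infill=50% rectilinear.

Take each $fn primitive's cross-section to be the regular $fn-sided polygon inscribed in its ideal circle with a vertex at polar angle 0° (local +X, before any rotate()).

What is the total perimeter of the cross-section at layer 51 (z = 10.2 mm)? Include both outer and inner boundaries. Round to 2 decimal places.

At z = 10.2 mm: the cylinder: section is a regular 12-gon, circumradius r=9.5 (perimeter = 2·12·9.500·sin(180°/12) = 59.01 mm); the cylinder at (0, 7) is not intersected at this z (z outside [10.5, 17]); Taking the union: only the r=9.5 cylinder is present, so the union is just that shape — boundary = 59.01 mm. Overall, the cross-section is a single solid region. Total boundary length (outer) = 59.01 mm.

59.01 mm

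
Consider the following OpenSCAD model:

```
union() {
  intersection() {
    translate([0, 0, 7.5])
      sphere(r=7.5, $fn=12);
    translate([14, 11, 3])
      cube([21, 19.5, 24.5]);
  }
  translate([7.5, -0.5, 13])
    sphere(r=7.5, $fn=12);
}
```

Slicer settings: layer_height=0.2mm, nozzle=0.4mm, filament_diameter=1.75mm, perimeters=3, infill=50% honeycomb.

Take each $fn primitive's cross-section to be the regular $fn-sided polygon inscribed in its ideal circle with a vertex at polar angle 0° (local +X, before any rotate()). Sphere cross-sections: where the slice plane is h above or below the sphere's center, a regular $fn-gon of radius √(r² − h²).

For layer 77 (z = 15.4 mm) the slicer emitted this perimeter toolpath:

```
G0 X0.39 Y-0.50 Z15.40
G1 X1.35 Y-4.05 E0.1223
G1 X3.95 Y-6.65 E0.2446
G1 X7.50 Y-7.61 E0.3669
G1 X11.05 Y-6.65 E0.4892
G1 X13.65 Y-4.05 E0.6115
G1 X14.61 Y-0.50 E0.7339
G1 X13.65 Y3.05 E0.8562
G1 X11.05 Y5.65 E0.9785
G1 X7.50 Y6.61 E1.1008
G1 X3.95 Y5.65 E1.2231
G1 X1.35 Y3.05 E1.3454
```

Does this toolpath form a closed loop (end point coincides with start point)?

no

Start point (G0): (0.39, -0.50). End point (last G1): the path does not return to the start — open.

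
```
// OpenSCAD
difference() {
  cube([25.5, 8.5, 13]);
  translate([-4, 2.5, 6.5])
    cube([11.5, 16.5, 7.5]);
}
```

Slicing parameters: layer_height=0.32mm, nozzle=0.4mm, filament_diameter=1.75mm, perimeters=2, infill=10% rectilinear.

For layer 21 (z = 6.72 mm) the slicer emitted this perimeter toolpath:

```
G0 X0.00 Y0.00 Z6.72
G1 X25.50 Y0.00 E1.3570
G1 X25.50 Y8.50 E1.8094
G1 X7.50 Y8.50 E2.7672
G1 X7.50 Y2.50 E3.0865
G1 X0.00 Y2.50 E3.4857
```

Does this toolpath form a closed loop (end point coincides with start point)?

Start point (G0): (0.00, 0.00). End point (last G1): the path does not return to the start — open.

no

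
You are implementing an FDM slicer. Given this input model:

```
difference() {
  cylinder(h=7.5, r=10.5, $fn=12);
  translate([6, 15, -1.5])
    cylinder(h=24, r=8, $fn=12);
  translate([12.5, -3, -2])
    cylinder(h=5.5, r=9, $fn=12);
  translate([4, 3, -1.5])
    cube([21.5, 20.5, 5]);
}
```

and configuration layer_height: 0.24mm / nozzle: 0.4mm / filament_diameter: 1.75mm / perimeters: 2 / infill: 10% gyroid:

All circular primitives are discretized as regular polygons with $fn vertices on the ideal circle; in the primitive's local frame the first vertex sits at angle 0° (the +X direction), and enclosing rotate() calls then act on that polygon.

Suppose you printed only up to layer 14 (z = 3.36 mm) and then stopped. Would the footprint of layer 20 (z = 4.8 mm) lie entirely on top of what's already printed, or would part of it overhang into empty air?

part overhangs

Compare the two slices. At z = 3.36: the r=10.5 cylinder gives a regular 12-gon of circumradius 10.5 (constant along its height) (area = (12/2)·10.500²·sin(360°/12) = 330.75 mm²); the r=8 cylinder at (6, 15) contributes a regular 12-gon of circumradius 8 (area = (12/2)·8.000²·sin(360°/12) = 192.00 mm²); the r=9 cylinder at (12.5, -3) gives a regular 12-gon of circumradius 9 (constant along its height) (area = (12/2)·9.000²·sin(360°/12) = 243.00 mm²); the cube at (4, 3) (footprint 21.5×20.5) is included at this height (area 440.75 mm²); After the difference (first − rest): starting from the r=10.5 cylinder (330.75 mm²), the r=8 cylinder at (6, 15) partially overlaps it — only the 10.47 mm² overlap (of its 192.00 mm²) is removed, clipping the outline; the r=9 cylinder at (12.5, -3) partially overlaps it — only the 60.09 mm² overlap (of its 243.00 mm²) is removed, clipping the outline; the 21.5×20.5 cube at (4, 3) partially overlaps it — only the 15.84 mm² overlap (of its 440.75 mm²) is removed, clipping the outline — area = 244.35 mm². At z = 4.8: the r=10.5 cylinder gives a regular 12-gon of circumradius 10.5 (constant along its height) (area = (12/2)·10.500²·sin(360°/12) = 330.75 mm²); the cylinder at (6, 15): section is a regular 12-gon, circumradius r=8 (area = (12/2)·8.000²·sin(360°/12) = 192.00 mm²); the cylinder at (12.5, -3) is absent (z outside [-2, 3.5]); the cube at (4, 3) is not intersected at this z (z outside [-1.5, 3.5]); After the difference (first − rest): starting from the r=10.5 cylinder (330.75 mm²), the r=8 cylinder at (6, 15) partially overlaps it — only the 10.47 mm² overlap (of its 192.00 mm²) is removed, clipping the outline — area = 320.28 mm². Checking containment: at z = 4.8 the cross-section extends beyond the z = 3.36 cross-section by about 75.93 mm².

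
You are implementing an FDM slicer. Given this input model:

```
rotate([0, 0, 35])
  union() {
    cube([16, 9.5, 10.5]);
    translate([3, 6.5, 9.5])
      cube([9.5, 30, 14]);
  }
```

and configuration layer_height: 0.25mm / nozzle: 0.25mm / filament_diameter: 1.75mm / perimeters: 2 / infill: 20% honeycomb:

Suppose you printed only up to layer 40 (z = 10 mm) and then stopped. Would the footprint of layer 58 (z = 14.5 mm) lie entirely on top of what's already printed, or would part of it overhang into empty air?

entirely on top

Compare the two slices. At z = 10: the cube (footprint 16×9.5) is included at this height (area 152.00 mm²); the cube at (3, 6.5) is present — its section is the full 9.5×30 rectangle (area 285.00 mm²); Taking the union: the regions partially overlap — summed areas 437.00 mm² minus the doubly-counted overlap 28.50 mm² gives 408.50 mm² — area = 408.50 mm²; (whole slice rotated 35° about Z — lengths, areas and connectivity unchanged). At z = 14.5: the cube is not intersected at this z (z outside [0, 10.5]); the cube at (3, 6.5) (footprint 9.5×30) is included at this height (area 285.00 mm²); Taking the union: only the 9.5×30 cube at (3, 6.5) is present, so the union is just that shape — area = 285.00 mm²; (whole slice rotated 35° about Z — lengths, areas and connectivity unchanged). Checking containment: the cross-section at z = 14.5 is a subset of the cross-section at z = 10.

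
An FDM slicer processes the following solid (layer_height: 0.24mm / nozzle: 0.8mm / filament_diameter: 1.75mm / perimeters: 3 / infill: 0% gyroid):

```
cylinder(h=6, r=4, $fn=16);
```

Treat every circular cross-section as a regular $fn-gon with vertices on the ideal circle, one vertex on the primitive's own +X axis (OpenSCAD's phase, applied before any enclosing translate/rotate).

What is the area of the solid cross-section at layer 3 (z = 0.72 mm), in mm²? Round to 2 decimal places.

48.98 mm²

At z = 0.72 mm: the r=4 cylinder gives a regular 16-gon of circumradius 4 (constant along its height) (area = (16/2)·4.000²·sin(360°/16) = 48.98 mm²). Overall, the cross-section is a single solid region. Net area = 48.98 mm².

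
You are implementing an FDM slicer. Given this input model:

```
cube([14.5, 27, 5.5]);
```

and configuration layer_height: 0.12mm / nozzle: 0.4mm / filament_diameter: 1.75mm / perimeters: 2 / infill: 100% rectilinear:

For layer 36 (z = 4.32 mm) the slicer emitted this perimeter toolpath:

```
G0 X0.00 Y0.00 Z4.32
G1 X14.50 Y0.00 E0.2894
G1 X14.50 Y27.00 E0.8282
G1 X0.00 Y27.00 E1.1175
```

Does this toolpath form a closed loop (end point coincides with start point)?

no

Start point (G0): (0.00, 0.00). End point (last G1): the path does not return to the start — open.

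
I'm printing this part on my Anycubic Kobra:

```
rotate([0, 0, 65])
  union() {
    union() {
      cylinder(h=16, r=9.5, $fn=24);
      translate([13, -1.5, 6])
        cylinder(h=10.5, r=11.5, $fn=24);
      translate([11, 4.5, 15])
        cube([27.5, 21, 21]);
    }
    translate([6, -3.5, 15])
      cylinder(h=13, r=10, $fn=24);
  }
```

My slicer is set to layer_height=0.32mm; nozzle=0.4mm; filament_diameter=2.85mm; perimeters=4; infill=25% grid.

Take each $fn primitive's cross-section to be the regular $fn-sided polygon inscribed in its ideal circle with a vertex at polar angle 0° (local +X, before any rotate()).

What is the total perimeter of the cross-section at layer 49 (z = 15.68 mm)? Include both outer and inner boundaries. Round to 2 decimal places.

At z = 15.68 mm: the cylinder: section is a regular 24-gon, circumradius r=9.5 (perimeter = 2·24·9.500·sin(180°/24) = 59.52 mm); the cylinder at (13, -1.5): section is a regular 24-gon, circumradius r=11.5 (perimeter = 2·24·11.500·sin(180°/24) = 72.05 mm); the cube at (11, 4.5) is present — its section is the full 27.5×21 rectangle (perimeter 97.00 mm); Merging all regions: the regions partially overlap (shared area 135.72 mm²), so the edge portions inside another operand are dropped and the merged outline is re-measured after clipping — boundary = 160.75 mm; the r=10 cylinder at (6, -3.5) gives a regular 24-gon of circumradius 10 (constant along its height) (perimeter = 2·24·10.000·sin(180°/24) = 62.65 mm); Taking the union: the regions partially overlap (shared area 281.50 mm²), so the edge portions inside another operand are dropped and the merged outline is re-measured after clipping — boundary = 160.76 mm; (rotated 65° about Z; rotation is an isometry so areas/perimeters/island counts are preserved). Overall, the cross-section is a single solid region. Total boundary length (outer) = 160.76 mm.

160.76 mm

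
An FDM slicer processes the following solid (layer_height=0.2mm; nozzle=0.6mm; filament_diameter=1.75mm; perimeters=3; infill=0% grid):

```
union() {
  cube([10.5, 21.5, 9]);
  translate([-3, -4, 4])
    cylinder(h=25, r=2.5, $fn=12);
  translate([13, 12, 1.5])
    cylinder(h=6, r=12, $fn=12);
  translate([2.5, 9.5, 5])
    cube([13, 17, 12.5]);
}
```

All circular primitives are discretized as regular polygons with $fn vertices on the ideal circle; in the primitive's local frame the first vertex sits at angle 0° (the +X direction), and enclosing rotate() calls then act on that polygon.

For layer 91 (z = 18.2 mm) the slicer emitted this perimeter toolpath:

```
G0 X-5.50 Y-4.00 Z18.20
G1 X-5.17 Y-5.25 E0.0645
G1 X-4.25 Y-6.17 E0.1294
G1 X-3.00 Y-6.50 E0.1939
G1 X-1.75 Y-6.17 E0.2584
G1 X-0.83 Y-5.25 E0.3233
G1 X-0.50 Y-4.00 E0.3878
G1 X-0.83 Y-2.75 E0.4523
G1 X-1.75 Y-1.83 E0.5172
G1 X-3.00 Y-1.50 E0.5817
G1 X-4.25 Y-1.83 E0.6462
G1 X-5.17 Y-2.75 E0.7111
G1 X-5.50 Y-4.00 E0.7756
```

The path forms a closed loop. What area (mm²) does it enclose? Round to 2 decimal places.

18.79 mm²

Apply the shoelace formula to the sequence of (X, Y) vertices; enclosed area = 18.79 mm².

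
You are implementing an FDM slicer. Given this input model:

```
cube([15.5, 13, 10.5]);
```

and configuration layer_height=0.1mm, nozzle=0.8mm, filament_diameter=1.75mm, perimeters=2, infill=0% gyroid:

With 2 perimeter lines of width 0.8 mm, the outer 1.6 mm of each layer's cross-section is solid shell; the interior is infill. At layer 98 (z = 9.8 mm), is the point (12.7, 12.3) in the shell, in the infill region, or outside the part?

shell

At z = 9.8 mm: the cube (footprint 15.5×13) is included at this height. Overall, the cross-section is a single solid region. The nearest boundary edge runs (15.50, 13.00)→(0.00, 13.00); distance from the point to it = 0.70 mm. The point is inside the cross-section, 0.70 mm from the nearest boundary — within the 1.6 mm shell band (2 × 0.8).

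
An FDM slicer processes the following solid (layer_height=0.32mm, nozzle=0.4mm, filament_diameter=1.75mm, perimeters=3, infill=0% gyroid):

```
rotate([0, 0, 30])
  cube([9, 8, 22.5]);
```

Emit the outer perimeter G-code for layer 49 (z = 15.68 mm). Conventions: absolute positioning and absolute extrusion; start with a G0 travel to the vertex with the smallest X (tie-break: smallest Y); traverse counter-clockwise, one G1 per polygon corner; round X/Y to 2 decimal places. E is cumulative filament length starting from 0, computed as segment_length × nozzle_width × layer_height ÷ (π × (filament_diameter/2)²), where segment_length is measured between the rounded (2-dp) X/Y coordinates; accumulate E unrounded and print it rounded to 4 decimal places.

At z = 15.68 mm: the cube is present — its section is the full 9×8 rectangle; (rotated 30° about Z; rotation is an isometry so areas/perimeters/island counts are preserved). The outline is a single polygon with 4 vertices. Extrusion per mm of travel: 0.4 × 0.32 / (π × 0.875²) = 0.053216. Accumulating E over each segment gives final E = 1.8091.

G0 X-4.00 Y6.93 Z15.68
G1 X0.00 Y0.00 E0.4258
G1 X7.79 Y4.50 E0.9046
G1 X3.79 Y11.43 E1.3304
G1 X-4.00 Y6.93 E1.8091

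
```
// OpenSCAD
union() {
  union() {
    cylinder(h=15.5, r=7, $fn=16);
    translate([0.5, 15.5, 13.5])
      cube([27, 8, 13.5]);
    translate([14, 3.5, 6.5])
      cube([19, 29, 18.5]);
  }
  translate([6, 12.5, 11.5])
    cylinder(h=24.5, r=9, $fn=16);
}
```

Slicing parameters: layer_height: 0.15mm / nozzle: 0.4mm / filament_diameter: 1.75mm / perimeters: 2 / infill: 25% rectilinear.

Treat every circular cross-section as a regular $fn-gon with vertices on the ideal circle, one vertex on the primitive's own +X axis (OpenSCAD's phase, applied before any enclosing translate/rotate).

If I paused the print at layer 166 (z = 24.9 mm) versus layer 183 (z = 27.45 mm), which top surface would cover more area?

layer 166 (z = 24.9 mm)

Layer 166 (z = 24.9): the cylinder is absent (z outside [0, 15.5]); the cube at (0.5, 15.5) is present — its section is the full 27×8 rectangle (area 216.00 mm²); the cube at (14, 3.5) (footprint 19×29) is included at this height (area 551.00 mm²); Combining (union): the regions partially overlap — summed areas 767.00 mm² minus the doubly-counted overlap 108.00 mm² gives 659.00 mm² — area = 659.00 mm²; the cylinder at (6, 12.5): section is a regular 16-gon, circumradius r=9 (area = (16/2)·9.000²·sin(360°/16) = 247.98 mm²); Merging all regions: the regions partially overlap — summed areas 906.98 mm² minus the doubly-counted overlap 69.33 mm² gives 837.65 mm² — area = 837.65 mm². So its area = 837.65 mm². Layer 183 (z = 27.45): the cylinder does not reach this height (z outside [0, 15.5]); the cube at (0.5, 15.5) is absent (z outside [13.5, 27]); the cube at (14, 3.5) is not intersected at this z (z outside [6.5, 25]); Taking the union: nothing is present at this height; the r=9 cylinder at (6, 12.5) contributes a regular 16-gon of circumradius 9 (area = (16/2)·9.000²·sin(360°/16) = 247.98 mm²); Taking the union: only the r=9 cylinder at (6, 12.5) is present, so the union is just that shape — area = 247.98 mm². So its area = 247.98 mm². Layer 166 is larger (837.65 vs 247.98 mm²).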